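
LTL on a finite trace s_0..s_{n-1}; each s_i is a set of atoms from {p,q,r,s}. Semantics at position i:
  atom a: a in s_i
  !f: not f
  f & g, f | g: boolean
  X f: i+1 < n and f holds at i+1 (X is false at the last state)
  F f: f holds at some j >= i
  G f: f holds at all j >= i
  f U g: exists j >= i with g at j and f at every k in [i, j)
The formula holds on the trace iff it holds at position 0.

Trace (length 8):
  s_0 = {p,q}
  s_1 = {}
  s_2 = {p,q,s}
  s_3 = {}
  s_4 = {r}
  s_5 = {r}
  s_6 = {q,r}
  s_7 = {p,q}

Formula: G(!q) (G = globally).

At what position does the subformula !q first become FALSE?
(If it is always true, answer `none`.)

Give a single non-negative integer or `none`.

s_0={p,q}: !q=False q=True
s_1={}: !q=True q=False
s_2={p,q,s}: !q=False q=True
s_3={}: !q=True q=False
s_4={r}: !q=True q=False
s_5={r}: !q=True q=False
s_6={q,r}: !q=False q=True
s_7={p,q}: !q=False q=True
G(!q) holds globally = False
First violation at position 0.

Answer: 0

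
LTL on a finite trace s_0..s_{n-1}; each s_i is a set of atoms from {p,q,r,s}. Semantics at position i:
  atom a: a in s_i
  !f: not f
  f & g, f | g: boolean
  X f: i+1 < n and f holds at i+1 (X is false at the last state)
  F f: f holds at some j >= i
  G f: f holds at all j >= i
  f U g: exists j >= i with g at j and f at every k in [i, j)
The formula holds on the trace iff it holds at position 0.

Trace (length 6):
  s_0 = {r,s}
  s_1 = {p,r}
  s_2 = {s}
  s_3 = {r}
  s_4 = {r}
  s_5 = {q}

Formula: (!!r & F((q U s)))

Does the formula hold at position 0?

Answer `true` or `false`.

s_0={r,s}: (!!r & F((q U s)))=True !!r=True !r=False r=True F((q U s))=True (q U s)=True q=False s=True
s_1={p,r}: (!!r & F((q U s)))=True !!r=True !r=False r=True F((q U s))=True (q U s)=False q=False s=False
s_2={s}: (!!r & F((q U s)))=False !!r=False !r=True r=False F((q U s))=True (q U s)=True q=False s=True
s_3={r}: (!!r & F((q U s)))=False !!r=True !r=False r=True F((q U s))=False (q U s)=False q=False s=False
s_4={r}: (!!r & F((q U s)))=False !!r=True !r=False r=True F((q U s))=False (q U s)=False q=False s=False
s_5={q}: (!!r & F((q U s)))=False !!r=False !r=True r=False F((q U s))=False (q U s)=False q=True s=False

Answer: true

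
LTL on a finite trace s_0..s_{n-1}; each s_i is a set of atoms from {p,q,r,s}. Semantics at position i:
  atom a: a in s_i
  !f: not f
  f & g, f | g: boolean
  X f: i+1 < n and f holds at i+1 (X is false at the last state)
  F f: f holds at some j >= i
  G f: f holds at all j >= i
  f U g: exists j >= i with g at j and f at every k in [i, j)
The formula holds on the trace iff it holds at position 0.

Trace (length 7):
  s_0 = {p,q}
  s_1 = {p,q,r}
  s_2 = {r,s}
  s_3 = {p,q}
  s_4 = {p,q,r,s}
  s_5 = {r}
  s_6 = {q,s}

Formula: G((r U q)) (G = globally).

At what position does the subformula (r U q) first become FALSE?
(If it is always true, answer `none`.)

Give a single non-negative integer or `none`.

Answer: none

Derivation:
s_0={p,q}: (r U q)=True r=False q=True
s_1={p,q,r}: (r U q)=True r=True q=True
s_2={r,s}: (r U q)=True r=True q=False
s_3={p,q}: (r U q)=True r=False q=True
s_4={p,q,r,s}: (r U q)=True r=True q=True
s_5={r}: (r U q)=True r=True q=False
s_6={q,s}: (r U q)=True r=False q=True
G((r U q)) holds globally = True
No violation — formula holds at every position.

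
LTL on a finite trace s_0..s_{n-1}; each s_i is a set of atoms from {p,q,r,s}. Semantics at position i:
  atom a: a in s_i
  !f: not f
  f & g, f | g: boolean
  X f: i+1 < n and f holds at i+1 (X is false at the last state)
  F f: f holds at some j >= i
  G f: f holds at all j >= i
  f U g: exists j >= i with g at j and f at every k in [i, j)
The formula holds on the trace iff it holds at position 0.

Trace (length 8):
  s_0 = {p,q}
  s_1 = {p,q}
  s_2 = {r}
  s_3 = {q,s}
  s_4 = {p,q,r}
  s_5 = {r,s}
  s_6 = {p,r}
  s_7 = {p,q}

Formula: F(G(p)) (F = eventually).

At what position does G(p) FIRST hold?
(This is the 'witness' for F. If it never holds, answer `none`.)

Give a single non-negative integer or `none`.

s_0={p,q}: G(p)=False p=True
s_1={p,q}: G(p)=False p=True
s_2={r}: G(p)=False p=False
s_3={q,s}: G(p)=False p=False
s_4={p,q,r}: G(p)=False p=True
s_5={r,s}: G(p)=False p=False
s_6={p,r}: G(p)=True p=True
s_7={p,q}: G(p)=True p=True
F(G(p)) holds; first witness at position 6.

Answer: 6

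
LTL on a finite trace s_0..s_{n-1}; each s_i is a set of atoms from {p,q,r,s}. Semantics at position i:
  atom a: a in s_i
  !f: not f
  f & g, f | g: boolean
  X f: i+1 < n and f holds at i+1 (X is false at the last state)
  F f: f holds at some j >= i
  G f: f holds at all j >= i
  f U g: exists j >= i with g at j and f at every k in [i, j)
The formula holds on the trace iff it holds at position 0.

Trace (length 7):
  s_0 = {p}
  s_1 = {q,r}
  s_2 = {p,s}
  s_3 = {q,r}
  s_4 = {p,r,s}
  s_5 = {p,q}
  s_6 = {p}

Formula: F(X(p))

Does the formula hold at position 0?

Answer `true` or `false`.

s_0={p}: F(X(p))=True X(p)=False p=True
s_1={q,r}: F(X(p))=True X(p)=True p=False
s_2={p,s}: F(X(p))=True X(p)=False p=True
s_3={q,r}: F(X(p))=True X(p)=True p=False
s_4={p,r,s}: F(X(p))=True X(p)=True p=True
s_5={p,q}: F(X(p))=True X(p)=True p=True
s_6={p}: F(X(p))=False X(p)=False p=True

Answer: true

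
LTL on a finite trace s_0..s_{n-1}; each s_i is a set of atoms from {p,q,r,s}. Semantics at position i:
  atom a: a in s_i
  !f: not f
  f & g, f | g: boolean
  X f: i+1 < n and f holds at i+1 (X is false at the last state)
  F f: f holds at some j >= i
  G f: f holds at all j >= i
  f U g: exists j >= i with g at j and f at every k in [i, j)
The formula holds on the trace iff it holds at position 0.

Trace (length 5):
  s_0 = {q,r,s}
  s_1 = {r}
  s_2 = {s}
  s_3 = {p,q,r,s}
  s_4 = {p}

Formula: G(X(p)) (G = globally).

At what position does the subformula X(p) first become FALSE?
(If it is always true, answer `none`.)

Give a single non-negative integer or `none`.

s_0={q,r,s}: X(p)=False p=False
s_1={r}: X(p)=False p=False
s_2={s}: X(p)=True p=False
s_3={p,q,r,s}: X(p)=True p=True
s_4={p}: X(p)=False p=True
G(X(p)) holds globally = False
First violation at position 0.

Answer: 0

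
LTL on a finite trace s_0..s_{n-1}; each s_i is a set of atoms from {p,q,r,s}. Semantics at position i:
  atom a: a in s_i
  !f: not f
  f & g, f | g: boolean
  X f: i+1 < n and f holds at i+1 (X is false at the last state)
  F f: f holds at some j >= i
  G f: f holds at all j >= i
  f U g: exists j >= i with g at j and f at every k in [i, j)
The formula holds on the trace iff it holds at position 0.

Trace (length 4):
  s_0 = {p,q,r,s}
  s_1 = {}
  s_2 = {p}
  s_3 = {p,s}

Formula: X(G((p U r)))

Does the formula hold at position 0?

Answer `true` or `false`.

Answer: false

Derivation:
s_0={p,q,r,s}: X(G((p U r)))=False G((p U r))=False (p U r)=True p=True r=True
s_1={}: X(G((p U r)))=False G((p U r))=False (p U r)=False p=False r=False
s_2={p}: X(G((p U r)))=False G((p U r))=False (p U r)=False p=True r=False
s_3={p,s}: X(G((p U r)))=False G((p U r))=False (p U r)=False p=True r=False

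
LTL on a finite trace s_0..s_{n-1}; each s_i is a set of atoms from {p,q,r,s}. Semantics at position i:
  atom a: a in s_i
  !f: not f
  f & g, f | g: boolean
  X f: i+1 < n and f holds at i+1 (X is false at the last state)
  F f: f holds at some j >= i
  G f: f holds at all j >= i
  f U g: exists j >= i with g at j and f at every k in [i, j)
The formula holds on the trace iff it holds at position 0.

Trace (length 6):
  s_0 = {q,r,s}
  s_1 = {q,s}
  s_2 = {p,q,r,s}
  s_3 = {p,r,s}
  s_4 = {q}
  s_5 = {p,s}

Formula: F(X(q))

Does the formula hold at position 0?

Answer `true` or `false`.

s_0={q,r,s}: F(X(q))=True X(q)=True q=True
s_1={q,s}: F(X(q))=True X(q)=True q=True
s_2={p,q,r,s}: F(X(q))=True X(q)=False q=True
s_3={p,r,s}: F(X(q))=True X(q)=True q=False
s_4={q}: F(X(q))=False X(q)=False q=True
s_5={p,s}: F(X(q))=False X(q)=False q=False

Answer: true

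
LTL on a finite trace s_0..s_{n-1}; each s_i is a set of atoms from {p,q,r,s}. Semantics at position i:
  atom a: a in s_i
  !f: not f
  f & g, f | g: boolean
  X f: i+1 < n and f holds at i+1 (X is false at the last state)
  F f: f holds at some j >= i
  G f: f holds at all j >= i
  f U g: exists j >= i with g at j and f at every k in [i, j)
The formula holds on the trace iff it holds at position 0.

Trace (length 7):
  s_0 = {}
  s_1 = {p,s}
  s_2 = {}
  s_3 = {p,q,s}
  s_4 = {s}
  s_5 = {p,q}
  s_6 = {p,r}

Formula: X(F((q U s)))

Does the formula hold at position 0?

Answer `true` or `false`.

s_0={}: X(F((q U s)))=True F((q U s))=True (q U s)=False q=False s=False
s_1={p,s}: X(F((q U s)))=True F((q U s))=True (q U s)=True q=False s=True
s_2={}: X(F((q U s)))=True F((q U s))=True (q U s)=False q=False s=False
s_3={p,q,s}: X(F((q U s)))=True F((q U s))=True (q U s)=True q=True s=True
s_4={s}: X(F((q U s)))=False F((q U s))=True (q U s)=True q=False s=True
s_5={p,q}: X(F((q U s)))=False F((q U s))=False (q U s)=False q=True s=False
s_6={p,r}: X(F((q U s)))=False F((q U s))=False (q U s)=False q=False s=False

Answer: true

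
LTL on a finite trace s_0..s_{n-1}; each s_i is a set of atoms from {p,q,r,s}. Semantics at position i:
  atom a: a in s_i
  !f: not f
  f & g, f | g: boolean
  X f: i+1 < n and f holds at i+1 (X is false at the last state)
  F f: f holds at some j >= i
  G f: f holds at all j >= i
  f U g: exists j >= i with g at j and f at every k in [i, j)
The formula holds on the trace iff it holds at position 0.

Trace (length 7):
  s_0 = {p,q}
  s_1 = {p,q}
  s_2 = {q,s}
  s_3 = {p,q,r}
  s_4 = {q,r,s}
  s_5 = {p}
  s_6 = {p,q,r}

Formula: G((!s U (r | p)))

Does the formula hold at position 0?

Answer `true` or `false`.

s_0={p,q}: G((!s U (r | p)))=False (!s U (r | p))=True !s=True s=False (r | p)=True r=False p=True
s_1={p,q}: G((!s U (r | p)))=False (!s U (r | p))=True !s=True s=False (r | p)=True r=False p=True
s_2={q,s}: G((!s U (r | p)))=False (!s U (r | p))=False !s=False s=True (r | p)=False r=False p=False
s_3={p,q,r}: G((!s U (r | p)))=True (!s U (r | p))=True !s=True s=False (r | p)=True r=True p=True
s_4={q,r,s}: G((!s U (r | p)))=True (!s U (r | p))=True !s=False s=True (r | p)=True r=True p=False
s_5={p}: G((!s U (r | p)))=True (!s U (r | p))=True !s=True s=False (r | p)=True r=False p=True
s_6={p,q,r}: G((!s U (r | p)))=True (!s U (r | p))=True !s=True s=False (r | p)=True r=True p=True

Answer: false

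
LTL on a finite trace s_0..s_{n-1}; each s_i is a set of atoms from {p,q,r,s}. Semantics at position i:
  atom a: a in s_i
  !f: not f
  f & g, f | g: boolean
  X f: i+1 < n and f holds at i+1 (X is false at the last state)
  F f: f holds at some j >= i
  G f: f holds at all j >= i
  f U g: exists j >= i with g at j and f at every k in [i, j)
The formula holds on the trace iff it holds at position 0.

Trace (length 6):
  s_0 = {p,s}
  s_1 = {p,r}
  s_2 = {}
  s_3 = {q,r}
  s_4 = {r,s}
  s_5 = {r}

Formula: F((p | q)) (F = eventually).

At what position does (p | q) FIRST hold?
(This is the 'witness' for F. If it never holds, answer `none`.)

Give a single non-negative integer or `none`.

Answer: 0

Derivation:
s_0={p,s}: (p | q)=True p=True q=False
s_1={p,r}: (p | q)=True p=True q=False
s_2={}: (p | q)=False p=False q=False
s_3={q,r}: (p | q)=True p=False q=True
s_4={r,s}: (p | q)=False p=False q=False
s_5={r}: (p | q)=False p=False q=False
F((p | q)) holds; first witness at position 0.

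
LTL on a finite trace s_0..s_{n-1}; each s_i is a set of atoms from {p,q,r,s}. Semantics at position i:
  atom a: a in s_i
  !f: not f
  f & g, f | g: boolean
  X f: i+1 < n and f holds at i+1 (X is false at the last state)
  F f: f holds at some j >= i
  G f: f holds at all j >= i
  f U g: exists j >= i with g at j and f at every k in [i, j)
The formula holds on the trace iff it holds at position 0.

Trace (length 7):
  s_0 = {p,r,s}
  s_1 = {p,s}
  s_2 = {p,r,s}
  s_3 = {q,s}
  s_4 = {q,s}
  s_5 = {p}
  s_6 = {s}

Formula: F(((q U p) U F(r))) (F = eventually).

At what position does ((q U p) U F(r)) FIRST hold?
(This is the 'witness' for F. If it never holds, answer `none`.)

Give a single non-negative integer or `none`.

Answer: 0

Derivation:
s_0={p,r,s}: ((q U p) U F(r))=True (q U p)=True q=False p=True F(r)=True r=True
s_1={p,s}: ((q U p) U F(r))=True (q U p)=True q=False p=True F(r)=True r=False
s_2={p,r,s}: ((q U p) U F(r))=True (q U p)=True q=False p=True F(r)=True r=True
s_3={q,s}: ((q U p) U F(r))=False (q U p)=True q=True p=False F(r)=False r=False
s_4={q,s}: ((q U p) U F(r))=False (q U p)=True q=True p=False F(r)=False r=False
s_5={p}: ((q U p) U F(r))=False (q U p)=True q=False p=True F(r)=False r=False
s_6={s}: ((q U p) U F(r))=False (q U p)=False q=False p=False F(r)=False r=False
F(((q U p) U F(r))) holds; first witness at position 0.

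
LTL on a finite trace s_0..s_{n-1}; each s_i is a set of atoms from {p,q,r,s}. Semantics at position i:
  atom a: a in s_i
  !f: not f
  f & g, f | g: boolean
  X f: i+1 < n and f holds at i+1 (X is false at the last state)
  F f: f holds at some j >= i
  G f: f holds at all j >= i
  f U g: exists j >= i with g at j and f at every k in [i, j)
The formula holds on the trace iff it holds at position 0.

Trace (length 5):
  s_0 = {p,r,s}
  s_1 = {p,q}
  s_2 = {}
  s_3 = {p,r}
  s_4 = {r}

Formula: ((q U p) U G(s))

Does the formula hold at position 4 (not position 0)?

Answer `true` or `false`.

s_0={p,r,s}: ((q U p) U G(s))=False (q U p)=True q=False p=True G(s)=False s=True
s_1={p,q}: ((q U p) U G(s))=False (q U p)=True q=True p=True G(s)=False s=False
s_2={}: ((q U p) U G(s))=False (q U p)=False q=False p=False G(s)=False s=False
s_3={p,r}: ((q U p) U G(s))=False (q U p)=True q=False p=True G(s)=False s=False
s_4={r}: ((q U p) U G(s))=False (q U p)=False q=False p=False G(s)=False s=False
Evaluating at position 4: result = False

Answer: false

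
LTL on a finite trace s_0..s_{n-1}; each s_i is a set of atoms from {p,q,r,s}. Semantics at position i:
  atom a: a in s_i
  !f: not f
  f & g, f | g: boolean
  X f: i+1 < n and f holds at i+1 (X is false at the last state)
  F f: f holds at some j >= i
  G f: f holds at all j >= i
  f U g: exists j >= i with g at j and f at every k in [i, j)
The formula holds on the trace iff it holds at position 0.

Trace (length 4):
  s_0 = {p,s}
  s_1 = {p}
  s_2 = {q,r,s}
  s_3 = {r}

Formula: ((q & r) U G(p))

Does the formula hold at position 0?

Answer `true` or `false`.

Answer: false

Derivation:
s_0={p,s}: ((q & r) U G(p))=False (q & r)=False q=False r=False G(p)=False p=True
s_1={p}: ((q & r) U G(p))=False (q & r)=False q=False r=False G(p)=False p=True
s_2={q,r,s}: ((q & r) U G(p))=False (q & r)=True q=True r=True G(p)=False p=False
s_3={r}: ((q & r) U G(p))=False (q & r)=False q=False r=True G(p)=False p=False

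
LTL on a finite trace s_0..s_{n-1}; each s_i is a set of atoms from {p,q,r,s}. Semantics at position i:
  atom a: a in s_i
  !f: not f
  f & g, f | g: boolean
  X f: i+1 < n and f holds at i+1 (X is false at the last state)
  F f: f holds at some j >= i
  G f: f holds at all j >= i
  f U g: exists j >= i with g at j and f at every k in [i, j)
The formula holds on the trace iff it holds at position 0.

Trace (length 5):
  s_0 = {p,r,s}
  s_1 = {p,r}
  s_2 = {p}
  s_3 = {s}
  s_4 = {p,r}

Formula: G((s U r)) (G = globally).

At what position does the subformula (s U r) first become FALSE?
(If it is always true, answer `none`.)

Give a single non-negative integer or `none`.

Answer: 2

Derivation:
s_0={p,r,s}: (s U r)=True s=True r=True
s_1={p,r}: (s U r)=True s=False r=True
s_2={p}: (s U r)=False s=False r=False
s_3={s}: (s U r)=True s=True r=False
s_4={p,r}: (s U r)=True s=False r=True
G((s U r)) holds globally = False
First violation at position 2.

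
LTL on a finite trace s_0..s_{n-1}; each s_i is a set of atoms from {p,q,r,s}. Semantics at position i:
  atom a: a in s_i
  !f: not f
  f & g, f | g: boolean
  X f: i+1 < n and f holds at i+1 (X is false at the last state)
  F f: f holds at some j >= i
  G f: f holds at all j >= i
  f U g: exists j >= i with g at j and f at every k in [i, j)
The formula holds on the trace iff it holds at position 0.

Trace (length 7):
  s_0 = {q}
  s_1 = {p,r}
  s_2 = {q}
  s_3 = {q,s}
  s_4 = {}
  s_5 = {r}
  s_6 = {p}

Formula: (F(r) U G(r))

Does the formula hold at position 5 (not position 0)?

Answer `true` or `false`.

Answer: false

Derivation:
s_0={q}: (F(r) U G(r))=False F(r)=True r=False G(r)=False
s_1={p,r}: (F(r) U G(r))=False F(r)=True r=True G(r)=False
s_2={q}: (F(r) U G(r))=False F(r)=True r=False G(r)=False
s_3={q,s}: (F(r) U G(r))=False F(r)=True r=False G(r)=False
s_4={}: (F(r) U G(r))=False F(r)=True r=False G(r)=False
s_5={r}: (F(r) U G(r))=False F(r)=True r=True G(r)=False
s_6={p}: (F(r) U G(r))=False F(r)=False r=False G(r)=False
Evaluating at position 5: result = False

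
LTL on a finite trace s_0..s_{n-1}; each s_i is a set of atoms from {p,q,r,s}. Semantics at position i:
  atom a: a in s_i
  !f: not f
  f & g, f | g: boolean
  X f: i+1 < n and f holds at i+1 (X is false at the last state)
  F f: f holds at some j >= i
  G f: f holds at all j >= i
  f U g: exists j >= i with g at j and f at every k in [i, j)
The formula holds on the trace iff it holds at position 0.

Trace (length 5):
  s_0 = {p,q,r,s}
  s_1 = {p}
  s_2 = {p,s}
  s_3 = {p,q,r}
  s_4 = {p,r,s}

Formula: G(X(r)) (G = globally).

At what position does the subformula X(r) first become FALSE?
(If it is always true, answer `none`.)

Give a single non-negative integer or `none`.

s_0={p,q,r,s}: X(r)=False r=True
s_1={p}: X(r)=False r=False
s_2={p,s}: X(r)=True r=False
s_3={p,q,r}: X(r)=True r=True
s_4={p,r,s}: X(r)=False r=True
G(X(r)) holds globally = False
First violation at position 0.

Answer: 0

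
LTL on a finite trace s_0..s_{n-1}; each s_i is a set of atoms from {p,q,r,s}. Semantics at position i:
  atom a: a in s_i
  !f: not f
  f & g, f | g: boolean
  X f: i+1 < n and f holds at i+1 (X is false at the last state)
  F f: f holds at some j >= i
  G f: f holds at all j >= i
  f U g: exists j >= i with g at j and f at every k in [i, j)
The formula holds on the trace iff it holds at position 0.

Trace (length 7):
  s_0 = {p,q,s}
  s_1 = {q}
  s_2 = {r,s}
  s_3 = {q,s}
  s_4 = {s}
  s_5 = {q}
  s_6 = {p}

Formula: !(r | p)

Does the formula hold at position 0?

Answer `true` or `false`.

s_0={p,q,s}: !(r | p)=False (r | p)=True r=False p=True
s_1={q}: !(r | p)=True (r | p)=False r=False p=False
s_2={r,s}: !(r | p)=False (r | p)=True r=True p=False
s_3={q,s}: !(r | p)=True (r | p)=False r=False p=False
s_4={s}: !(r | p)=True (r | p)=False r=False p=False
s_5={q}: !(r | p)=True (r | p)=False r=False p=False
s_6={p}: !(r | p)=False (r | p)=True r=False p=True

Answer: false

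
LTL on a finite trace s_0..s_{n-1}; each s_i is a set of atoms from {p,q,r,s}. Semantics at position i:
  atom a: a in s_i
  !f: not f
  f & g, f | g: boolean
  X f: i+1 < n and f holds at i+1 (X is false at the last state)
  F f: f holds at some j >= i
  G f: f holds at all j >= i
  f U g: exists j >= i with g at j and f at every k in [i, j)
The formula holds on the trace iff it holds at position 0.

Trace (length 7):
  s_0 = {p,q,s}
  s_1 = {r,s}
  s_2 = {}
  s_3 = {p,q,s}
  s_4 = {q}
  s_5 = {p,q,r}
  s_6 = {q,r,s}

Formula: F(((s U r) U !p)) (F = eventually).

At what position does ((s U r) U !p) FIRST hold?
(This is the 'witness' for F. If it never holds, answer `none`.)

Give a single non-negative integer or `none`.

s_0={p,q,s}: ((s U r) U !p)=True (s U r)=True s=True r=False !p=False p=True
s_1={r,s}: ((s U r) U !p)=True (s U r)=True s=True r=True !p=True p=False
s_2={}: ((s U r) U !p)=True (s U r)=False s=False r=False !p=True p=False
s_3={p,q,s}: ((s U r) U !p)=False (s U r)=False s=True r=False !p=False p=True
s_4={q}: ((s U r) U !p)=True (s U r)=False s=False r=False !p=True p=False
s_5={p,q,r}: ((s U r) U !p)=True (s U r)=True s=False r=True !p=False p=True
s_6={q,r,s}: ((s U r) U !p)=True (s U r)=True s=True r=True !p=True p=False
F(((s U r) U !p)) holds; first witness at position 0.

Answer: 0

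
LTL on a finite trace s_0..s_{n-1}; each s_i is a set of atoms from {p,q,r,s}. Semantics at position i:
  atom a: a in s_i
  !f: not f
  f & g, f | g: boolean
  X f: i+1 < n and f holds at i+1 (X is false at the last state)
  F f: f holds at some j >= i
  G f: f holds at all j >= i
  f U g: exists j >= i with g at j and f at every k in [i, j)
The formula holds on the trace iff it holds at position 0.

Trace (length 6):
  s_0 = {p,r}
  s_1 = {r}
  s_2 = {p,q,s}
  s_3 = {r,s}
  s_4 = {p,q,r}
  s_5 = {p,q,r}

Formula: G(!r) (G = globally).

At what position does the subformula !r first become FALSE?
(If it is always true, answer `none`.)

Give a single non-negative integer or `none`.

Answer: 0

Derivation:
s_0={p,r}: !r=False r=True
s_1={r}: !r=False r=True
s_2={p,q,s}: !r=True r=False
s_3={r,s}: !r=False r=True
s_4={p,q,r}: !r=False r=True
s_5={p,q,r}: !r=False r=True
G(!r) holds globally = False
First violation at position 0.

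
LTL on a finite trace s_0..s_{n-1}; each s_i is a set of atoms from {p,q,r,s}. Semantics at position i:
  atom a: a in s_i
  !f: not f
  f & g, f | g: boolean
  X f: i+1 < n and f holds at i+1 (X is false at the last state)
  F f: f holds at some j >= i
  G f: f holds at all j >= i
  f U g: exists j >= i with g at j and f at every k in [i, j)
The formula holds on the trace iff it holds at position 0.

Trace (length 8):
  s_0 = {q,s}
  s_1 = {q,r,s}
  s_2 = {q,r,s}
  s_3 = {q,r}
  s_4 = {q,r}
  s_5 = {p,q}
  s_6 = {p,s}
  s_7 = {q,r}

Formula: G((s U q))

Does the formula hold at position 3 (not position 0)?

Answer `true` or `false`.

Answer: true

Derivation:
s_0={q,s}: G((s U q))=True (s U q)=True s=True q=True
s_1={q,r,s}: G((s U q))=True (s U q)=True s=True q=True
s_2={q,r,s}: G((s U q))=True (s U q)=True s=True q=True
s_3={q,r}: G((s U q))=True (s U q)=True s=False q=True
s_4={q,r}: G((s U q))=True (s U q)=True s=False q=True
s_5={p,q}: G((s U q))=True (s U q)=True s=False q=True
s_6={p,s}: G((s U q))=True (s U q)=True s=True q=False
s_7={q,r}: G((s U q))=True (s U q)=True s=False q=True
Evaluating at position 3: result = True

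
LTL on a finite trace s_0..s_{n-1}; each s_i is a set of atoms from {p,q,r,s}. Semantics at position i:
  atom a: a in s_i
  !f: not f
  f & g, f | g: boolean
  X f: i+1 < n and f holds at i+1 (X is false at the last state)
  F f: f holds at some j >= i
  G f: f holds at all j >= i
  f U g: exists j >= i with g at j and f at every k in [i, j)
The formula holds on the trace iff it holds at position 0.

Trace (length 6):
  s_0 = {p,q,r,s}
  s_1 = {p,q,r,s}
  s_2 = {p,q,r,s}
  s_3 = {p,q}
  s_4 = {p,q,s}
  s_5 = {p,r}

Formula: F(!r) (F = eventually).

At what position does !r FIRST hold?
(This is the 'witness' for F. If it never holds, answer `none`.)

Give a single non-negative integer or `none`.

Answer: 3

Derivation:
s_0={p,q,r,s}: !r=False r=True
s_1={p,q,r,s}: !r=False r=True
s_2={p,q,r,s}: !r=False r=True
s_3={p,q}: !r=True r=False
s_4={p,q,s}: !r=True r=False
s_5={p,r}: !r=False r=True
F(!r) holds; first witness at position 3.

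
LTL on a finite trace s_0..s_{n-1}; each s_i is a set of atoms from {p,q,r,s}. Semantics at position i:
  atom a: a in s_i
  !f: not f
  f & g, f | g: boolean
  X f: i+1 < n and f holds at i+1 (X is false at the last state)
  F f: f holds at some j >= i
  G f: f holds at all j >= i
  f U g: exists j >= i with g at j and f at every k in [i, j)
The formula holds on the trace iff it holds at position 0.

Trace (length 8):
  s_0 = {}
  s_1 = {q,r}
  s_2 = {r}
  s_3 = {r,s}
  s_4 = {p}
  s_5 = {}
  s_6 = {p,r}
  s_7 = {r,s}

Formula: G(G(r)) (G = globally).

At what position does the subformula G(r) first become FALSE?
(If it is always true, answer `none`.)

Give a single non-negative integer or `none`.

Answer: 0

Derivation:
s_0={}: G(r)=False r=False
s_1={q,r}: G(r)=False r=True
s_2={r}: G(r)=False r=True
s_3={r,s}: G(r)=False r=True
s_4={p}: G(r)=False r=False
s_5={}: G(r)=False r=False
s_6={p,r}: G(r)=True r=True
s_7={r,s}: G(r)=True r=True
G(G(r)) holds globally = False
First violation at position 0.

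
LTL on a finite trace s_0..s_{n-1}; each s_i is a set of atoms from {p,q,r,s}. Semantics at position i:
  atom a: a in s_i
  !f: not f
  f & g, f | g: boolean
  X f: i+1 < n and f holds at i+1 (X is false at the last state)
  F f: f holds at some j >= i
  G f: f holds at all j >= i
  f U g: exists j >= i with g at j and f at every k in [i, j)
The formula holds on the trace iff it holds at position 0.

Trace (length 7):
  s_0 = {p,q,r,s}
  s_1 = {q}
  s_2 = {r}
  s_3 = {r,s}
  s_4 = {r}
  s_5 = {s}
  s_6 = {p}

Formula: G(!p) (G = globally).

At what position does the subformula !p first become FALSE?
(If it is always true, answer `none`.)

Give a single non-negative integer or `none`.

Answer: 0

Derivation:
s_0={p,q,r,s}: !p=False p=True
s_1={q}: !p=True p=False
s_2={r}: !p=True p=False
s_3={r,s}: !p=True p=False
s_4={r}: !p=True p=False
s_5={s}: !p=True p=False
s_6={p}: !p=False p=True
G(!p) holds globally = False
First violation at position 0.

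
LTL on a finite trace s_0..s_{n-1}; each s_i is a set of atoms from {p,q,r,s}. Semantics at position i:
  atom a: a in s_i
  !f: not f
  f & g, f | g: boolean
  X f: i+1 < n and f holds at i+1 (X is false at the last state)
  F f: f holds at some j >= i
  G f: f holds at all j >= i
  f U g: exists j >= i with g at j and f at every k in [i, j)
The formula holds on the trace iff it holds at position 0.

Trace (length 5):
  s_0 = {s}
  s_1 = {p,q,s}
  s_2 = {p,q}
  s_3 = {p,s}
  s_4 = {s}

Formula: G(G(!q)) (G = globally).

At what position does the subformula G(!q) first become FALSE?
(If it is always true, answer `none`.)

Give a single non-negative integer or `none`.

Answer: 0

Derivation:
s_0={s}: G(!q)=False !q=True q=False
s_1={p,q,s}: G(!q)=False !q=False q=True
s_2={p,q}: G(!q)=False !q=False q=True
s_3={p,s}: G(!q)=True !q=True q=False
s_4={s}: G(!q)=True !q=True q=False
G(G(!q)) holds globally = False
First violation at position 0.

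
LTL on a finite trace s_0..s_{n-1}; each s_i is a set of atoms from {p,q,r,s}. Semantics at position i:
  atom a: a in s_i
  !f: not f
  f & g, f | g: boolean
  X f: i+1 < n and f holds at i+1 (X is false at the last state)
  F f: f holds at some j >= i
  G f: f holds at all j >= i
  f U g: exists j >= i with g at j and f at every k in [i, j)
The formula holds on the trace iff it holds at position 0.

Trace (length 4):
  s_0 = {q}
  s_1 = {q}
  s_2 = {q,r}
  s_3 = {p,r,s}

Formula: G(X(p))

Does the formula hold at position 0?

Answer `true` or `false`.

Answer: false

Derivation:
s_0={q}: G(X(p))=False X(p)=False p=False
s_1={q}: G(X(p))=False X(p)=False p=False
s_2={q,r}: G(X(p))=False X(p)=True p=False
s_3={p,r,s}: G(X(p))=False X(p)=False p=True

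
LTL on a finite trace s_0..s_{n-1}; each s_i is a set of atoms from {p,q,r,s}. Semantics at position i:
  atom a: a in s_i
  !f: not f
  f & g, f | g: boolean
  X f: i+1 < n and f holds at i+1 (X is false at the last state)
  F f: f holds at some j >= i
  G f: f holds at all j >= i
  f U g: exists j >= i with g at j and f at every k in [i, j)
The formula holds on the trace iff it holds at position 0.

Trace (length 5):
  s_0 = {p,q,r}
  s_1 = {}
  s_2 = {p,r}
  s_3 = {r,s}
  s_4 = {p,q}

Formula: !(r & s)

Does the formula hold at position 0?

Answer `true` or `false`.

Answer: true

Derivation:
s_0={p,q,r}: !(r & s)=True (r & s)=False r=True s=False
s_1={}: !(r & s)=True (r & s)=False r=False s=False
s_2={p,r}: !(r & s)=True (r & s)=False r=True s=False
s_3={r,s}: !(r & s)=False (r & s)=True r=True s=True
s_4={p,q}: !(r & s)=True (r & s)=False r=False s=False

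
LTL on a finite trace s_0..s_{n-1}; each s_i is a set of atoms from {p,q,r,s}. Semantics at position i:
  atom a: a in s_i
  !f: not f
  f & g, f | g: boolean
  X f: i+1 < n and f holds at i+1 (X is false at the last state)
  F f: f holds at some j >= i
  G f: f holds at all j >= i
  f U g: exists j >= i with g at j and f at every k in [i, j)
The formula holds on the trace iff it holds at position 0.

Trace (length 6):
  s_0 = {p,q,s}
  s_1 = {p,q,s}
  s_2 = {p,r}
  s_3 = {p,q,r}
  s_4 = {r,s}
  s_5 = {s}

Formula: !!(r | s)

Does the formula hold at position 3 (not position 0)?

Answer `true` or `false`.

s_0={p,q,s}: !!(r | s)=True !(r | s)=False (r | s)=True r=False s=True
s_1={p,q,s}: !!(r | s)=True !(r | s)=False (r | s)=True r=False s=True
s_2={p,r}: !!(r | s)=True !(r | s)=False (r | s)=True r=True s=False
s_3={p,q,r}: !!(r | s)=True !(r | s)=False (r | s)=True r=True s=False
s_4={r,s}: !!(r | s)=True !(r | s)=False (r | s)=True r=True s=True
s_5={s}: !!(r | s)=True !(r | s)=False (r | s)=True r=False s=True
Evaluating at position 3: result = True

Answer: true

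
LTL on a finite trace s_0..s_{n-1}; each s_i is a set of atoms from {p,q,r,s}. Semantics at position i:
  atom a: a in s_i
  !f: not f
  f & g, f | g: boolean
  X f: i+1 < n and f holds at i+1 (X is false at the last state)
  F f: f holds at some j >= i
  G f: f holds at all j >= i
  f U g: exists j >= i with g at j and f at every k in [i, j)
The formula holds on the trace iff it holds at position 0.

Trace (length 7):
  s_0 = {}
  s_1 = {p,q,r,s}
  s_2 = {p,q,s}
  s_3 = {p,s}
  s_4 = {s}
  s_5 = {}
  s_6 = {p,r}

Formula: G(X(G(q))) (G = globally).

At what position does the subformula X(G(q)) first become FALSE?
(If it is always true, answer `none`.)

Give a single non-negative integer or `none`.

s_0={}: X(G(q))=False G(q)=False q=False
s_1={p,q,r,s}: X(G(q))=False G(q)=False q=True
s_2={p,q,s}: X(G(q))=False G(q)=False q=True
s_3={p,s}: X(G(q))=False G(q)=False q=False
s_4={s}: X(G(q))=False G(q)=False q=False
s_5={}: X(G(q))=False G(q)=False q=False
s_6={p,r}: X(G(q))=False G(q)=False q=False
G(X(G(q))) holds globally = False
First violation at position 0.

Answer: 0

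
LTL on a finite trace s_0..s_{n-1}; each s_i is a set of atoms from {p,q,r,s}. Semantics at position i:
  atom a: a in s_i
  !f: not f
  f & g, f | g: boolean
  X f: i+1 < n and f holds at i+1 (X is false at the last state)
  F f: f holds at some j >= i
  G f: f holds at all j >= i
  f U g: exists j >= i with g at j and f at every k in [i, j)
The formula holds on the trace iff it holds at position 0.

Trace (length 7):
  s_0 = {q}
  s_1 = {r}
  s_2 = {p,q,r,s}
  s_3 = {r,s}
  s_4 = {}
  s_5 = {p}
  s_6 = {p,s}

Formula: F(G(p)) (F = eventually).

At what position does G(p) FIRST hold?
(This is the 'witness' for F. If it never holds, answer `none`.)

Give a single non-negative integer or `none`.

s_0={q}: G(p)=False p=False
s_1={r}: G(p)=False p=False
s_2={p,q,r,s}: G(p)=False p=True
s_3={r,s}: G(p)=False p=False
s_4={}: G(p)=False p=False
s_5={p}: G(p)=True p=True
s_6={p,s}: G(p)=True p=True
F(G(p)) holds; first witness at position 5.

Answer: 5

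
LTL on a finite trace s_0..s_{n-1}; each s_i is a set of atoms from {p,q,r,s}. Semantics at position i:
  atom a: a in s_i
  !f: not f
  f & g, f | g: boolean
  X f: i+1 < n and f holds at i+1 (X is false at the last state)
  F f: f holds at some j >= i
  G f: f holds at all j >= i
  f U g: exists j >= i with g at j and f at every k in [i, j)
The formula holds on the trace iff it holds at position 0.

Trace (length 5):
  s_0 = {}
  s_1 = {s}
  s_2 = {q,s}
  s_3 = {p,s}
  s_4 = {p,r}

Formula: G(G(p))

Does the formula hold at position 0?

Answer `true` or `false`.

s_0={}: G(G(p))=False G(p)=False p=False
s_1={s}: G(G(p))=False G(p)=False p=False
s_2={q,s}: G(G(p))=False G(p)=False p=False
s_3={p,s}: G(G(p))=True G(p)=True p=True
s_4={p,r}: G(G(p))=True G(p)=True p=True

Answer: false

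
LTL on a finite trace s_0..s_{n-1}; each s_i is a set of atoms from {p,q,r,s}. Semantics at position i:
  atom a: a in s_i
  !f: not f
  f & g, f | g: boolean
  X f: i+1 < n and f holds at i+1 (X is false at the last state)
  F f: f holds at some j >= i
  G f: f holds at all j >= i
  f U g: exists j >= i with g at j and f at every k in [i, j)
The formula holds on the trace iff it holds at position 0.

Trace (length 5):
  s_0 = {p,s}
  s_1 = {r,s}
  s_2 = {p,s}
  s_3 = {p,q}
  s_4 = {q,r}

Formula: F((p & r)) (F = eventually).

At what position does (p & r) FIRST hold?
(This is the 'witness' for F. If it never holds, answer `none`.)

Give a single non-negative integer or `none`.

Answer: none

Derivation:
s_0={p,s}: (p & r)=False p=True r=False
s_1={r,s}: (p & r)=False p=False r=True
s_2={p,s}: (p & r)=False p=True r=False
s_3={p,q}: (p & r)=False p=True r=False
s_4={q,r}: (p & r)=False p=False r=True
F((p & r)) does not hold (no witness exists).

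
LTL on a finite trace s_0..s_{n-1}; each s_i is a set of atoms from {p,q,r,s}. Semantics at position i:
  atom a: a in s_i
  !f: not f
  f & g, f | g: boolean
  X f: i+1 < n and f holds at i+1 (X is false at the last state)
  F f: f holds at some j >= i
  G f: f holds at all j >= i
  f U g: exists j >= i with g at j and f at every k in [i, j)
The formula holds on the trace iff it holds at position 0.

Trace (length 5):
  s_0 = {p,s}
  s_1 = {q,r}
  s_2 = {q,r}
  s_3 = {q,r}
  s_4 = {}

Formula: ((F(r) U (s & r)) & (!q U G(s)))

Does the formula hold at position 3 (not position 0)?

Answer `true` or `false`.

Answer: false

Derivation:
s_0={p,s}: ((F(r) U (s & r)) & (!q U G(s)))=False (F(r) U (s & r))=False F(r)=True r=False (s & r)=False s=True (!q U G(s))=False !q=True q=False G(s)=False
s_1={q,r}: ((F(r) U (s & r)) & (!q U G(s)))=False (F(r) U (s & r))=False F(r)=True r=True (s & r)=False s=False (!q U G(s))=False !q=False q=True G(s)=False
s_2={q,r}: ((F(r) U (s & r)) & (!q U G(s)))=False (F(r) U (s & r))=False F(r)=True r=True (s & r)=False s=False (!q U G(s))=False !q=False q=True G(s)=False
s_3={q,r}: ((F(r) U (s & r)) & (!q U G(s)))=False (F(r) U (s & r))=False F(r)=True r=True (s & r)=False s=False (!q U G(s))=False !q=False q=True G(s)=False
s_4={}: ((F(r) U (s & r)) & (!q U G(s)))=False (F(r) U (s & r))=False F(r)=False r=False (s & r)=False s=False (!q U G(s))=False !q=True q=False G(s)=False
Evaluating at position 3: result = False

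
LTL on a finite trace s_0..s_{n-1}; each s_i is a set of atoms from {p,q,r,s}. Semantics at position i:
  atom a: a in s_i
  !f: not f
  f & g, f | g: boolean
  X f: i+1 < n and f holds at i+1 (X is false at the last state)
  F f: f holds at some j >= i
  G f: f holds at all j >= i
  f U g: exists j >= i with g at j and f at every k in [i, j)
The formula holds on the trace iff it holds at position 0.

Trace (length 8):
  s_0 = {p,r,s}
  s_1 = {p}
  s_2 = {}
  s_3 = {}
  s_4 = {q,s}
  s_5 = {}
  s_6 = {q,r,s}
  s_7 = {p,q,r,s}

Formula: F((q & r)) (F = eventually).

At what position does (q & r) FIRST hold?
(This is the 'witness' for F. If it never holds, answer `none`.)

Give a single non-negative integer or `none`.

s_0={p,r,s}: (q & r)=False q=False r=True
s_1={p}: (q & r)=False q=False r=False
s_2={}: (q & r)=False q=False r=False
s_3={}: (q & r)=False q=False r=False
s_4={q,s}: (q & r)=False q=True r=False
s_5={}: (q & r)=False q=False r=False
s_6={q,r,s}: (q & r)=True q=True r=True
s_7={p,q,r,s}: (q & r)=True q=True r=True
F((q & r)) holds; first witness at position 6.

Answer: 6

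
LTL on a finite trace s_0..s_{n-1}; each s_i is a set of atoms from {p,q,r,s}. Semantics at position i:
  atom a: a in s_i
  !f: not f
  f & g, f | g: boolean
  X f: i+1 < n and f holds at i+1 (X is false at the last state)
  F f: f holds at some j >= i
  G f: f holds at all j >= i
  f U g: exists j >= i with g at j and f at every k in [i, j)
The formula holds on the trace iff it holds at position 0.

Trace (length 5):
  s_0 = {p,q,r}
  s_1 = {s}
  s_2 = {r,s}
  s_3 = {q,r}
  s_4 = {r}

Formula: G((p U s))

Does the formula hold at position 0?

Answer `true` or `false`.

s_0={p,q,r}: G((p U s))=False (p U s)=True p=True s=False
s_1={s}: G((p U s))=False (p U s)=True p=False s=True
s_2={r,s}: G((p U s))=False (p U s)=True p=False s=True
s_3={q,r}: G((p U s))=False (p U s)=False p=False s=False
s_4={r}: G((p U s))=False (p U s)=False p=False s=False

Answer: false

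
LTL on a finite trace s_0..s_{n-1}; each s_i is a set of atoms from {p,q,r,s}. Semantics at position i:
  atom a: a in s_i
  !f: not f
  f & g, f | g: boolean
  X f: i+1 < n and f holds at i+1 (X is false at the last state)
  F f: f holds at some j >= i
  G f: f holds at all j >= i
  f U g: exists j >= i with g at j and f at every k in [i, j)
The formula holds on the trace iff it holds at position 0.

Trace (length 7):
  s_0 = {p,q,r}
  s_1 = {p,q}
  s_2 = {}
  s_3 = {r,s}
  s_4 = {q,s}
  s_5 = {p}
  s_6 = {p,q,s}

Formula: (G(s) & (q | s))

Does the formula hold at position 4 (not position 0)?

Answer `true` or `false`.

Answer: false

Derivation:
s_0={p,q,r}: (G(s) & (q | s))=False G(s)=False s=False (q | s)=True q=True
s_1={p,q}: (G(s) & (q | s))=False G(s)=False s=False (q | s)=True q=True
s_2={}: (G(s) & (q | s))=False G(s)=False s=False (q | s)=False q=False
s_3={r,s}: (G(s) & (q | s))=False G(s)=False s=True (q | s)=True q=False
s_4={q,s}: (G(s) & (q | s))=False G(s)=False s=True (q | s)=True q=True
s_5={p}: (G(s) & (q | s))=False G(s)=False s=False (q | s)=False q=False
s_6={p,q,s}: (G(s) & (q | s))=True G(s)=True s=True (q | s)=True q=True
Evaluating at position 4: result = False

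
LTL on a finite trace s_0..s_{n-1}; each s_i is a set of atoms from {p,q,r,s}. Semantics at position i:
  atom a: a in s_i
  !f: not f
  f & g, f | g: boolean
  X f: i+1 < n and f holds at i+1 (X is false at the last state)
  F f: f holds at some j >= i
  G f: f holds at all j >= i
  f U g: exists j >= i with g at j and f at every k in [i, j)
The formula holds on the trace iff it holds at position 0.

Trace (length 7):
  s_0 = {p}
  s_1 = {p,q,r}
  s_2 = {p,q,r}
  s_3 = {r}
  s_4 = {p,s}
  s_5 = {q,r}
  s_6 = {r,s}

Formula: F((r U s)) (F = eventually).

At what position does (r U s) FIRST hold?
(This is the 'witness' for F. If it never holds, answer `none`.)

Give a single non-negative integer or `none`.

Answer: 1

Derivation:
s_0={p}: (r U s)=False r=False s=False
s_1={p,q,r}: (r U s)=True r=True s=False
s_2={p,q,r}: (r U s)=True r=True s=False
s_3={r}: (r U s)=True r=True s=False
s_4={p,s}: (r U s)=True r=False s=True
s_5={q,r}: (r U s)=True r=True s=False
s_6={r,s}: (r U s)=True r=True s=True
F((r U s)) holds; first witness at position 1.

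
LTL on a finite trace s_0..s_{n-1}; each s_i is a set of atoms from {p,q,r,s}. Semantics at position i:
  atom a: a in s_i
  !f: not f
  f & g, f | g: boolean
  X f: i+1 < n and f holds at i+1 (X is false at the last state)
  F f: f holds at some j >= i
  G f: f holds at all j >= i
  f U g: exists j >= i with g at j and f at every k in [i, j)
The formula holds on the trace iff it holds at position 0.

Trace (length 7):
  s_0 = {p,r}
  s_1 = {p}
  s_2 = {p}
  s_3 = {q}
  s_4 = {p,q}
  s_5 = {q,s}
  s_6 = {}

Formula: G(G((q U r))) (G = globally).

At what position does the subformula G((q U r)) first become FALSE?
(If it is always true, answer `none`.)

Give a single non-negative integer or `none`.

s_0={p,r}: G((q U r))=False (q U r)=True q=False r=True
s_1={p}: G((q U r))=False (q U r)=False q=False r=False
s_2={p}: G((q U r))=False (q U r)=False q=False r=False
s_3={q}: G((q U r))=False (q U r)=False q=True r=False
s_4={p,q}: G((q U r))=False (q U r)=False q=True r=False
s_5={q,s}: G((q U r))=False (q U r)=False q=True r=False
s_6={}: G((q U r))=False (q U r)=False q=False r=False
G(G((q U r))) holds globally = False
First violation at position 0.

Answer: 0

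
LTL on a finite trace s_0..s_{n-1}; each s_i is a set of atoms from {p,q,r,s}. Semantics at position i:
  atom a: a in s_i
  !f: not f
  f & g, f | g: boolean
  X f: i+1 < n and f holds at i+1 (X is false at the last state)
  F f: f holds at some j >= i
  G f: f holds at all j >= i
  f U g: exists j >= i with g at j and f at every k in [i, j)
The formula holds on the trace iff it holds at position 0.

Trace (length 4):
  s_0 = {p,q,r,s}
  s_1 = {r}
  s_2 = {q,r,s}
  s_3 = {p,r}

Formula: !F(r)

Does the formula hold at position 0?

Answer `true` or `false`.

s_0={p,q,r,s}: !F(r)=False F(r)=True r=True
s_1={r}: !F(r)=False F(r)=True r=True
s_2={q,r,s}: !F(r)=False F(r)=True r=True
s_3={p,r}: !F(r)=False F(r)=True r=True

Answer: false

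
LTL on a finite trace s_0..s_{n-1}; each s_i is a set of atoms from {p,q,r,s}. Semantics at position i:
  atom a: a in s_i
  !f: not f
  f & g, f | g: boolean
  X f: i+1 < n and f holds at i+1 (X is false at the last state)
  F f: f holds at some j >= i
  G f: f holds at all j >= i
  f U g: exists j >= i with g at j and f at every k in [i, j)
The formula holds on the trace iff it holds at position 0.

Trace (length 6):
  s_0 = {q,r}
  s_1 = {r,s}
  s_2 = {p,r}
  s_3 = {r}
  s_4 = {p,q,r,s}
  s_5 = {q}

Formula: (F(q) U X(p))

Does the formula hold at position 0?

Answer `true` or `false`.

Answer: true

Derivation:
s_0={q,r}: (F(q) U X(p))=True F(q)=True q=True X(p)=False p=False
s_1={r,s}: (F(q) U X(p))=True F(q)=True q=False X(p)=True p=False
s_2={p,r}: (F(q) U X(p))=True F(q)=True q=False X(p)=False p=True
s_3={r}: (F(q) U X(p))=True F(q)=True q=False X(p)=True p=False
s_4={p,q,r,s}: (F(q) U X(p))=False F(q)=True q=True X(p)=False p=True
s_5={q}: (F(q) U X(p))=False F(q)=True q=True X(p)=False p=False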